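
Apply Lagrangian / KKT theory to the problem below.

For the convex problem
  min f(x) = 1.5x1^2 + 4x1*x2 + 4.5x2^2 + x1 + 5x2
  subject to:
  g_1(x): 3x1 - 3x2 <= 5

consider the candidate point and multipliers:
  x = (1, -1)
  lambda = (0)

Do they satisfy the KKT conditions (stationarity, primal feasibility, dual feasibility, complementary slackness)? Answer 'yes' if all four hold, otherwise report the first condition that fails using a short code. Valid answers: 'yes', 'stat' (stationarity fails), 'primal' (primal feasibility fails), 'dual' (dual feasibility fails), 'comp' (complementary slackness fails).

Gradient of f: grad f(x) = Q x + c = (0, 0)
Constraint values g_i(x) = a_i^T x - b_i:
  g_1((1, -1)) = 1
Stationarity residual: grad f(x) + sum_i lambda_i a_i = (0, 0)
  -> stationarity OK
Primal feasibility (all g_i <= 0): FAILS
Dual feasibility (all lambda_i >= 0): OK
Complementary slackness (lambda_i * g_i(x) = 0 for all i): OK

Verdict: the first failing condition is primal_feasibility -> primal.

primal


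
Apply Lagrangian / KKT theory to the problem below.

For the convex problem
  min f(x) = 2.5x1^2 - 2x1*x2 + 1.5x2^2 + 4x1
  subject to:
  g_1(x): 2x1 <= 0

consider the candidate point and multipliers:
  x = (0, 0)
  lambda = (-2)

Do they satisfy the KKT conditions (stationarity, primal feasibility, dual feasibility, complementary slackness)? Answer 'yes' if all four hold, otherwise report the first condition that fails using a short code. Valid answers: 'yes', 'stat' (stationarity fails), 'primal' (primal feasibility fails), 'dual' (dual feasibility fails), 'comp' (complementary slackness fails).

Gradient of f: grad f(x) = Q x + c = (4, 0)
Constraint values g_i(x) = a_i^T x - b_i:
  g_1((0, 0)) = 0
Stationarity residual: grad f(x) + sum_i lambda_i a_i = (0, 0)
  -> stationarity OK
Primal feasibility (all g_i <= 0): OK
Dual feasibility (all lambda_i >= 0): FAILS
Complementary slackness (lambda_i * g_i(x) = 0 for all i): OK

Verdict: the first failing condition is dual_feasibility -> dual.

dual


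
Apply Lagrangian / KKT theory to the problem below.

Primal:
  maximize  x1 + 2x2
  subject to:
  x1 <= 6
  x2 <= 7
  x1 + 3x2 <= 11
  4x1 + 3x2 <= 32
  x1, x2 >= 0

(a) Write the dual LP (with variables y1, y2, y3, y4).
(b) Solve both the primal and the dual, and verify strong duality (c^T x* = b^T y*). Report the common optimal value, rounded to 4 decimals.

The standard primal-dual pair for 'max c^T x s.t. A x <= b, x >= 0' is:
  Dual:  min b^T y  s.t.  A^T y >= c,  y >= 0.

So the dual LP is:
  minimize  6y1 + 7y2 + 11y3 + 32y4
  subject to:
    y1 + y3 + 4y4 >= 1
    y2 + 3y3 + 3y4 >= 2
    y1, y2, y3, y4 >= 0

Solving the primal: x* = (6, 1.6667).
  primal value c^T x* = 9.3333.
Solving the dual: y* = (0.3333, 0, 0.6667, 0).
  dual value b^T y* = 9.3333.
Strong duality: c^T x* = b^T y*. Confirmed.

9.3333


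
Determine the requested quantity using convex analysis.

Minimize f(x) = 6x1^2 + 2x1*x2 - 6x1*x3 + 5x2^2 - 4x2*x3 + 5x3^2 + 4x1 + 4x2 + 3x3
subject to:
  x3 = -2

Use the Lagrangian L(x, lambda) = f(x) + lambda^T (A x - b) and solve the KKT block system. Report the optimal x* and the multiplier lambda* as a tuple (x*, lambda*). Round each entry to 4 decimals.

Form the Lagrangian:
  L(x, lambda) = (1/2) x^T Q x + c^T x + lambda^T (A x - b)
Stationarity (grad_x L = 0): Q x + c + A^T lambda = 0.
Primal feasibility: A x = b.

This gives the KKT block system:
  [ Q   A^T ] [ x     ]   [-c ]
  [ A    0  ] [ lambda ] = [ b ]

Solving the linear system:
  x*      = (-1.1724, -0.9655, -2)
  lambda* = (6.1034)
  f(x*)   = -1.1724

x* = (-1.1724, -0.9655, -2), lambda* = (6.1034)


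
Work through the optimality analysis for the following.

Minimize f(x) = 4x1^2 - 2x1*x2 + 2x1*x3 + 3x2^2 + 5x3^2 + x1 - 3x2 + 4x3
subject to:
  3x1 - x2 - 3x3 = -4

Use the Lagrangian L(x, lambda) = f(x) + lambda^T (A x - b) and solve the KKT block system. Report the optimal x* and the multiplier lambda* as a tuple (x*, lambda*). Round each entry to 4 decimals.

Form the Lagrangian:
  L(x, lambda) = (1/2) x^T Q x + c^T x + lambda^T (A x - b)
Stationarity (grad_x L = 0): Q x + c + A^T lambda = 0.
Primal feasibility: A x = b.

This gives the KKT block system:
  [ Q   A^T ] [ x     ]   [-c ]
  [ A    0  ] [ lambda ] = [ b ]

Solving the linear system:
  x*      = (-0.8026, 0.5572, 0.345)
  lambda* = (1.9483)
  f(x*)   = 3.3496

x* = (-0.8026, 0.5572, 0.345), lambda* = (1.9483)


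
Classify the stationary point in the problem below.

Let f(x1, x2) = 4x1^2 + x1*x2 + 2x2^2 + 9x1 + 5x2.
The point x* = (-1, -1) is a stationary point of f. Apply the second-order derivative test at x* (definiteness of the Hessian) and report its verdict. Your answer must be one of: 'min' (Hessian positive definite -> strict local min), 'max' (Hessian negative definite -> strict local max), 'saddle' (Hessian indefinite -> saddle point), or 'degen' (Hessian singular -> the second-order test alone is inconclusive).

Compute the Hessian H = grad^2 f:
  H = [[8, 1], [1, 4]]
Verify stationarity: grad f(x*) = H x* + g = (0, 0).
Eigenvalues of H: 3.7639, 8.2361.
Both eigenvalues > 0, so H is positive definite -> x* is a strict local min.

min


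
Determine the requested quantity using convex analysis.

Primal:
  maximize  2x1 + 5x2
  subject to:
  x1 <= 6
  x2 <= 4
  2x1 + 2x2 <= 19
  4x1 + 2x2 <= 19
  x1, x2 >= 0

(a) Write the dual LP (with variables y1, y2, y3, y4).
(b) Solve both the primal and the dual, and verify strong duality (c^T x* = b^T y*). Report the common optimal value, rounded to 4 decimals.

The standard primal-dual pair for 'max c^T x s.t. A x <= b, x >= 0' is:
  Dual:  min b^T y  s.t.  A^T y >= c,  y >= 0.

So the dual LP is:
  minimize  6y1 + 4y2 + 19y3 + 19y4
  subject to:
    y1 + 2y3 + 4y4 >= 2
    y2 + 2y3 + 2y4 >= 5
    y1, y2, y3, y4 >= 0

Solving the primal: x* = (2.75, 4).
  primal value c^T x* = 25.5.
Solving the dual: y* = (0, 4, 0, 0.5).
  dual value b^T y* = 25.5.
Strong duality: c^T x* = b^T y*. Confirmed.

25.5


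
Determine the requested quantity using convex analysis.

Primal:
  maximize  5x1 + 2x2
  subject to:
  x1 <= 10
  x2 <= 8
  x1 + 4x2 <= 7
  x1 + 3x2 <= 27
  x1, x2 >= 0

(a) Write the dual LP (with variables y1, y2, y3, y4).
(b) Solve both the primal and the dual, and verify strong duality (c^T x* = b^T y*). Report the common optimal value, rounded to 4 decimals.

The standard primal-dual pair for 'max c^T x s.t. A x <= b, x >= 0' is:
  Dual:  min b^T y  s.t.  A^T y >= c,  y >= 0.

So the dual LP is:
  minimize  10y1 + 8y2 + 7y3 + 27y4
  subject to:
    y1 + y3 + y4 >= 5
    y2 + 4y3 + 3y4 >= 2
    y1, y2, y3, y4 >= 0

Solving the primal: x* = (7, 0).
  primal value c^T x* = 35.
Solving the dual: y* = (0, 0, 5, 0).
  dual value b^T y* = 35.
Strong duality: c^T x* = b^T y*. Confirmed.

35


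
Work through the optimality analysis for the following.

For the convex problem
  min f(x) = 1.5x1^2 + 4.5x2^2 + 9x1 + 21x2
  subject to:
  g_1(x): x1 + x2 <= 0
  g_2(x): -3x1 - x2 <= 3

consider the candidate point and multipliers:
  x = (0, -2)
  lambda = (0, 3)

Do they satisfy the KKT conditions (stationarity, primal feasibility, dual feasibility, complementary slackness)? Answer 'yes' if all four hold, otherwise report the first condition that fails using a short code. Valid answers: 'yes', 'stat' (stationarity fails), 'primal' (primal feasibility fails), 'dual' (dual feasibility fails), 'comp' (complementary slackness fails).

Gradient of f: grad f(x) = Q x + c = (9, 3)
Constraint values g_i(x) = a_i^T x - b_i:
  g_1((0, -2)) = -2
  g_2((0, -2)) = -1
Stationarity residual: grad f(x) + sum_i lambda_i a_i = (0, 0)
  -> stationarity OK
Primal feasibility (all g_i <= 0): OK
Dual feasibility (all lambda_i >= 0): OK
Complementary slackness (lambda_i * g_i(x) = 0 for all i): FAILS

Verdict: the first failing condition is complementary_slackness -> comp.

comp


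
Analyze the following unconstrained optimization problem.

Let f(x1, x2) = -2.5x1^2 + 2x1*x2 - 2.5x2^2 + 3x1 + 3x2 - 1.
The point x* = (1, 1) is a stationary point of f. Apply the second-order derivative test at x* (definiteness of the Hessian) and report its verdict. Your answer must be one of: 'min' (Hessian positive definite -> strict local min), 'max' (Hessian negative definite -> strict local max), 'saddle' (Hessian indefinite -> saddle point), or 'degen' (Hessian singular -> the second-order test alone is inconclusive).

Compute the Hessian H = grad^2 f:
  H = [[-5, 2], [2, -5]]
Verify stationarity: grad f(x*) = H x* + g = (0, 0).
Eigenvalues of H: -7, -3.
Both eigenvalues < 0, so H is negative definite -> x* is a strict local max.

max


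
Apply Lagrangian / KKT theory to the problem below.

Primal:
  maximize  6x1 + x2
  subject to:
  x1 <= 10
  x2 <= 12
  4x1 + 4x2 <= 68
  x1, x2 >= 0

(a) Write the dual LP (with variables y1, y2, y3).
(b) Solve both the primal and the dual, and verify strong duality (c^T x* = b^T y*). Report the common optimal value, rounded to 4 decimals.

The standard primal-dual pair for 'max c^T x s.t. A x <= b, x >= 0' is:
  Dual:  min b^T y  s.t.  A^T y >= c,  y >= 0.

So the dual LP is:
  minimize  10y1 + 12y2 + 68y3
  subject to:
    y1 + 4y3 >= 6
    y2 + 4y3 >= 1
    y1, y2, y3 >= 0

Solving the primal: x* = (10, 7).
  primal value c^T x* = 67.
Solving the dual: y* = (5, 0, 0.25).
  dual value b^T y* = 67.
Strong duality: c^T x* = b^T y*. Confirmed.

67


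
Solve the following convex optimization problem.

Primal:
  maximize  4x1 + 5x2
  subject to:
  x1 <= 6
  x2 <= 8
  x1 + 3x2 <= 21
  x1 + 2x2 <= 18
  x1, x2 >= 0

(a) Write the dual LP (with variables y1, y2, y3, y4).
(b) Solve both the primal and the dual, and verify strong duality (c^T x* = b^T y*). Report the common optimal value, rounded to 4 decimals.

The standard primal-dual pair for 'max c^T x s.t. A x <= b, x >= 0' is:
  Dual:  min b^T y  s.t.  A^T y >= c,  y >= 0.

So the dual LP is:
  minimize  6y1 + 8y2 + 21y3 + 18y4
  subject to:
    y1 + y3 + y4 >= 4
    y2 + 3y3 + 2y4 >= 5
    y1, y2, y3, y4 >= 0

Solving the primal: x* = (6, 5).
  primal value c^T x* = 49.
Solving the dual: y* = (2.3333, 0, 1.6667, 0).
  dual value b^T y* = 49.
Strong duality: c^T x* = b^T y*. Confirmed.

49


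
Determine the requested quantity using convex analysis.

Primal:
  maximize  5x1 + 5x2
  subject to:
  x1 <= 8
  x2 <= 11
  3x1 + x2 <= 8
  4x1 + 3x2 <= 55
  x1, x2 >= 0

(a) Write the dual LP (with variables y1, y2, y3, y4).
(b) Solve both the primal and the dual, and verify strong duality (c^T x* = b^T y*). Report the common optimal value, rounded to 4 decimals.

The standard primal-dual pair for 'max c^T x s.t. A x <= b, x >= 0' is:
  Dual:  min b^T y  s.t.  A^T y >= c,  y >= 0.

So the dual LP is:
  minimize  8y1 + 11y2 + 8y3 + 55y4
  subject to:
    y1 + 3y3 + 4y4 >= 5
    y2 + y3 + 3y4 >= 5
    y1, y2, y3, y4 >= 0

Solving the primal: x* = (0, 8).
  primal value c^T x* = 40.
Solving the dual: y* = (0, 0, 5, 0).
  dual value b^T y* = 40.
Strong duality: c^T x* = b^T y*. Confirmed.

40


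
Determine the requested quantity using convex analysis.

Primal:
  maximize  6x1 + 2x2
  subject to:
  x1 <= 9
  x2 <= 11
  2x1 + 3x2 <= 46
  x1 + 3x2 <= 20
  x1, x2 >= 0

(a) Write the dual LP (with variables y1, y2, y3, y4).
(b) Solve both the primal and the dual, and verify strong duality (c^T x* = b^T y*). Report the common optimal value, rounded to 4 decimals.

The standard primal-dual pair for 'max c^T x s.t. A x <= b, x >= 0' is:
  Dual:  min b^T y  s.t.  A^T y >= c,  y >= 0.

So the dual LP is:
  minimize  9y1 + 11y2 + 46y3 + 20y4
  subject to:
    y1 + 2y3 + y4 >= 6
    y2 + 3y3 + 3y4 >= 2
    y1, y2, y3, y4 >= 0

Solving the primal: x* = (9, 3.6667).
  primal value c^T x* = 61.3333.
Solving the dual: y* = (5.3333, 0, 0, 0.6667).
  dual value b^T y* = 61.3333.
Strong duality: c^T x* = b^T y*. Confirmed.

61.3333


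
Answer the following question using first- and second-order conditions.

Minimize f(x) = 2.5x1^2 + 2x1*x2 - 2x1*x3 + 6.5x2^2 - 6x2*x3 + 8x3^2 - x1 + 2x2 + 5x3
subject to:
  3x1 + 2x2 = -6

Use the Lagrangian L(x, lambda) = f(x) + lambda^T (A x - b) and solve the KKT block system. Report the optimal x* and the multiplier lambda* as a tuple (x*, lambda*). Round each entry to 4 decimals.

Form the Lagrangian:
  L(x, lambda) = (1/2) x^T Q x + c^T x + lambda^T (A x - b)
Stationarity (grad_x L = 0): Q x + c + A^T lambda = 0.
Primal feasibility: A x = b.

This gives the KKT block system:
  [ Q   A^T ] [ x     ]   [-c ]
  [ A    0  ] [ lambda ] = [ b ]

Solving the linear system:
  x*      = (-1.5261, -0.7109, -0.7699)
  lambda* = (2.8375)
  f(x*)   = 6.6399

x* = (-1.5261, -0.7109, -0.7699), lambda* = (2.8375)


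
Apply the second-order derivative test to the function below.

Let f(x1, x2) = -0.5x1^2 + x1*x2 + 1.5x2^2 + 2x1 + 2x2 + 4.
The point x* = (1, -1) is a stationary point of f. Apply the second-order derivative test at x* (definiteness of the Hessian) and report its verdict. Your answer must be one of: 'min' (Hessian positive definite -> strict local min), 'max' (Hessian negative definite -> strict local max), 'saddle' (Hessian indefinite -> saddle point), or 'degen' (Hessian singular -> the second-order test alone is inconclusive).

Compute the Hessian H = grad^2 f:
  H = [[-1, 1], [1, 3]]
Verify stationarity: grad f(x*) = H x* + g = (0, 0).
Eigenvalues of H: -1.2361, 3.2361.
Eigenvalues have mixed signs, so H is indefinite -> x* is a saddle point.

saddle


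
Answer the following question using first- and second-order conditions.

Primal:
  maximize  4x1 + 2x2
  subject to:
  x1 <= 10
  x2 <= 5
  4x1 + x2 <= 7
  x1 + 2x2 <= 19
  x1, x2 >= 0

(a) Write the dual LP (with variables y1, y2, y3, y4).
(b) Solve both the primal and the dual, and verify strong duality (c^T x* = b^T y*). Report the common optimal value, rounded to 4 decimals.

The standard primal-dual pair for 'max c^T x s.t. A x <= b, x >= 0' is:
  Dual:  min b^T y  s.t.  A^T y >= c,  y >= 0.

So the dual LP is:
  minimize  10y1 + 5y2 + 7y3 + 19y4
  subject to:
    y1 + 4y3 + y4 >= 4
    y2 + y3 + 2y4 >= 2
    y1, y2, y3, y4 >= 0

Solving the primal: x* = (0.5, 5).
  primal value c^T x* = 12.
Solving the dual: y* = (0, 1, 1, 0).
  dual value b^T y* = 12.
Strong duality: c^T x* = b^T y*. Confirmed.

12


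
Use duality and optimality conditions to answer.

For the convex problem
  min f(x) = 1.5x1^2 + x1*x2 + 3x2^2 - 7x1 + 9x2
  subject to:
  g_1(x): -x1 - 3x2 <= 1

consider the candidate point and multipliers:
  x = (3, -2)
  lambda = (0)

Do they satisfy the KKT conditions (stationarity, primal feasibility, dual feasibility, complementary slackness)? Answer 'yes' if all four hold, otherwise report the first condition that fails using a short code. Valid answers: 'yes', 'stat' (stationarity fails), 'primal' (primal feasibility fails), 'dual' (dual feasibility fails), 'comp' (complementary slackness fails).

Gradient of f: grad f(x) = Q x + c = (0, 0)
Constraint values g_i(x) = a_i^T x - b_i:
  g_1((3, -2)) = 2
Stationarity residual: grad f(x) + sum_i lambda_i a_i = (0, 0)
  -> stationarity OK
Primal feasibility (all g_i <= 0): FAILS
Dual feasibility (all lambda_i >= 0): OK
Complementary slackness (lambda_i * g_i(x) = 0 for all i): OK

Verdict: the first failing condition is primal_feasibility -> primal.

primal


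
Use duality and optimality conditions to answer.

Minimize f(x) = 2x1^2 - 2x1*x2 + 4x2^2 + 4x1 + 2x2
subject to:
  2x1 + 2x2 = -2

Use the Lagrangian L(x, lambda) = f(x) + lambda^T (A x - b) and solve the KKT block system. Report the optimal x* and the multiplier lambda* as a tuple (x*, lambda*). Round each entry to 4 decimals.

Form the Lagrangian:
  L(x, lambda) = (1/2) x^T Q x + c^T x + lambda^T (A x - b)
Stationarity (grad_x L = 0): Q x + c + A^T lambda = 0.
Primal feasibility: A x = b.

This gives the KKT block system:
  [ Q   A^T ] [ x     ]   [-c ]
  [ A    0  ] [ lambda ] = [ b ]

Solving the linear system:
  x*      = (-0.75, -0.25)
  lambda* = (-0.75)
  f(x*)   = -2.5

x* = (-0.75, -0.25), lambda* = (-0.75)


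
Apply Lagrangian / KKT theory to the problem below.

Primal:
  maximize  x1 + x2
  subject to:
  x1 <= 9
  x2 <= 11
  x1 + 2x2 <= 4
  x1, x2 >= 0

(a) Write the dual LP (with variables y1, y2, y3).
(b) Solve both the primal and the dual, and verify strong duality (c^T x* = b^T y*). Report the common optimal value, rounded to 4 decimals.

The standard primal-dual pair for 'max c^T x s.t. A x <= b, x >= 0' is:
  Dual:  min b^T y  s.t.  A^T y >= c,  y >= 0.

So the dual LP is:
  minimize  9y1 + 11y2 + 4y3
  subject to:
    y1 + y3 >= 1
    y2 + 2y3 >= 1
    y1, y2, y3 >= 0

Solving the primal: x* = (4, 0).
  primal value c^T x* = 4.
Solving the dual: y* = (0, 0, 1).
  dual value b^T y* = 4.
Strong duality: c^T x* = b^T y*. Confirmed.

4


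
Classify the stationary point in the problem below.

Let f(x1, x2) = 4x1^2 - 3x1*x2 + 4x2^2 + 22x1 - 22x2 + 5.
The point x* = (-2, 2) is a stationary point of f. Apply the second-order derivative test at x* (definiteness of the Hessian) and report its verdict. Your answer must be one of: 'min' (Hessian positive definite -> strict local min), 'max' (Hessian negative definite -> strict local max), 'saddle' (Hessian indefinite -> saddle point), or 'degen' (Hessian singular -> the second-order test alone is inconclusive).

Compute the Hessian H = grad^2 f:
  H = [[8, -3], [-3, 8]]
Verify stationarity: grad f(x*) = H x* + g = (0, 0).
Eigenvalues of H: 5, 11.
Both eigenvalues > 0, so H is positive definite -> x* is a strict local min.

min


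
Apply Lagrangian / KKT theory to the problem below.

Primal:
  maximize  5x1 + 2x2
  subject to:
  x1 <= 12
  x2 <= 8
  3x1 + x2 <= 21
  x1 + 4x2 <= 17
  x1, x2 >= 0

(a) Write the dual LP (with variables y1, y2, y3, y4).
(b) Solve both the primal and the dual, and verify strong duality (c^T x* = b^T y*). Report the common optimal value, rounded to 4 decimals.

The standard primal-dual pair for 'max c^T x s.t. A x <= b, x >= 0' is:
  Dual:  min b^T y  s.t.  A^T y >= c,  y >= 0.

So the dual LP is:
  minimize  12y1 + 8y2 + 21y3 + 17y4
  subject to:
    y1 + 3y3 + y4 >= 5
    y2 + y3 + 4y4 >= 2
    y1, y2, y3, y4 >= 0

Solving the primal: x* = (6.0909, 2.7273).
  primal value c^T x* = 35.9091.
Solving the dual: y* = (0, 0, 1.6364, 0.0909).
  dual value b^T y* = 35.9091.
Strong duality: c^T x* = b^T y*. Confirmed.

35.9091


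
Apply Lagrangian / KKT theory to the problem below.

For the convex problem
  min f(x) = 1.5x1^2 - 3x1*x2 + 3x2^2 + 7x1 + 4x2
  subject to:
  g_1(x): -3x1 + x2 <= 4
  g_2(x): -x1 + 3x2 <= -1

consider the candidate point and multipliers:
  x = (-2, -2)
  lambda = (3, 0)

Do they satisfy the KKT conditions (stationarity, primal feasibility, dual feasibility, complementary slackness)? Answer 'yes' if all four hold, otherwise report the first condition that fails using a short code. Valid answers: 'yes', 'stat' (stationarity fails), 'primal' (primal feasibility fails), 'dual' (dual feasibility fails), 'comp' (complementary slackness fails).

Gradient of f: grad f(x) = Q x + c = (7, -2)
Constraint values g_i(x) = a_i^T x - b_i:
  g_1((-2, -2)) = 0
  g_2((-2, -2)) = -3
Stationarity residual: grad f(x) + sum_i lambda_i a_i = (-2, 1)
  -> stationarity FAILS
Primal feasibility (all g_i <= 0): OK
Dual feasibility (all lambda_i >= 0): OK
Complementary slackness (lambda_i * g_i(x) = 0 for all i): OK

Verdict: the first failing condition is stationarity -> stat.

stat


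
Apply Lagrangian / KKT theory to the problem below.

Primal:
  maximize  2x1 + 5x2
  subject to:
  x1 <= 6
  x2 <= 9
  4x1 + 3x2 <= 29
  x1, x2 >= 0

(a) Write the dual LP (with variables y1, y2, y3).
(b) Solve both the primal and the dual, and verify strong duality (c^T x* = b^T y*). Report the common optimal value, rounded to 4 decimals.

The standard primal-dual pair for 'max c^T x s.t. A x <= b, x >= 0' is:
  Dual:  min b^T y  s.t.  A^T y >= c,  y >= 0.

So the dual LP is:
  minimize  6y1 + 9y2 + 29y3
  subject to:
    y1 + 4y3 >= 2
    y2 + 3y3 >= 5
    y1, y2, y3 >= 0

Solving the primal: x* = (0.5, 9).
  primal value c^T x* = 46.
Solving the dual: y* = (0, 3.5, 0.5).
  dual value b^T y* = 46.
Strong duality: c^T x* = b^T y*. Confirmed.

46


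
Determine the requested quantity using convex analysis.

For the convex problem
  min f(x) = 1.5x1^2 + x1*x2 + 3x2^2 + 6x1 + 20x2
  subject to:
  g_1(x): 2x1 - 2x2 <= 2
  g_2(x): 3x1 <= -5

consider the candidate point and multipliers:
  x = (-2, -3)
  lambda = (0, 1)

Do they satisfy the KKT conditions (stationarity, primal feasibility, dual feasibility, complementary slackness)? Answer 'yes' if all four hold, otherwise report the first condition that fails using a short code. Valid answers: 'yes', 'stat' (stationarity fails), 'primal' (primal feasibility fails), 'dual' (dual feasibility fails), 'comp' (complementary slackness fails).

Gradient of f: grad f(x) = Q x + c = (-3, 0)
Constraint values g_i(x) = a_i^T x - b_i:
  g_1((-2, -3)) = 0
  g_2((-2, -3)) = -1
Stationarity residual: grad f(x) + sum_i lambda_i a_i = (0, 0)
  -> stationarity OK
Primal feasibility (all g_i <= 0): OK
Dual feasibility (all lambda_i >= 0): OK
Complementary slackness (lambda_i * g_i(x) = 0 for all i): FAILS

Verdict: the first failing condition is complementary_slackness -> comp.

comp


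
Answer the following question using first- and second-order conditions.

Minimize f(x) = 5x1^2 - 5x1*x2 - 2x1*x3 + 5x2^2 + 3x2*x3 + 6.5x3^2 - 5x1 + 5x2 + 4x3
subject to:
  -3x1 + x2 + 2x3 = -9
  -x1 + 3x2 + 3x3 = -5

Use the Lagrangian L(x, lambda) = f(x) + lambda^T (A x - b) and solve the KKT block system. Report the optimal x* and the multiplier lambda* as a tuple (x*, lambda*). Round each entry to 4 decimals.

Form the Lagrangian:
  L(x, lambda) = (1/2) x^T Q x + c^T x + lambda^T (A x - b)
Stationarity (grad_x L = 0): Q x + c + A^T lambda = 0.
Primal feasibility: A x = b.

This gives the KKT block system:
  [ Q   A^T ] [ x     ]   [-c ]
  [ A    0  ] [ lambda ] = [ b ]

Solving the linear system:
  x*      = (2.3403, 0.2059, -1.0924)
  lambda* = (6.3445, 0.5252)
  f(x*)   = 22.3424

x* = (2.3403, 0.2059, -1.0924), lambda* = (6.3445, 0.5252)


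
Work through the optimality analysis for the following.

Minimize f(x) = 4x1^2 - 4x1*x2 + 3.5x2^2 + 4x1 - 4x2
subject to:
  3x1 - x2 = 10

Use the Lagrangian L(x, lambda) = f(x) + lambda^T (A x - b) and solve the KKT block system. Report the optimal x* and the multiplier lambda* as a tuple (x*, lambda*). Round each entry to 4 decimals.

Form the Lagrangian:
  L(x, lambda) = (1/2) x^T Q x + c^T x + lambda^T (A x - b)
Stationarity (grad_x L = 0): Q x + c + A^T lambda = 0.
Primal feasibility: A x = b.

This gives the KKT block system:
  [ Q   A^T ] [ x     ]   [-c ]
  [ A    0  ] [ lambda ] = [ b ]

Solving the linear system:
  x*      = (3.7872, 1.3617)
  lambda* = (-9.617)
  f(x*)   = 52.9362

x* = (3.7872, 1.3617), lambda* = (-9.617)


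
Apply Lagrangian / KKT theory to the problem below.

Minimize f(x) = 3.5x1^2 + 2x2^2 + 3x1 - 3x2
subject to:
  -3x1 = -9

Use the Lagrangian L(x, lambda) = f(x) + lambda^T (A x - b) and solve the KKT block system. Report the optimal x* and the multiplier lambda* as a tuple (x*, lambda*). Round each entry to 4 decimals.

Form the Lagrangian:
  L(x, lambda) = (1/2) x^T Q x + c^T x + lambda^T (A x - b)
Stationarity (grad_x L = 0): Q x + c + A^T lambda = 0.
Primal feasibility: A x = b.

This gives the KKT block system:
  [ Q   A^T ] [ x     ]   [-c ]
  [ A    0  ] [ lambda ] = [ b ]

Solving the linear system:
  x*      = (3, 0.75)
  lambda* = (8)
  f(x*)   = 39.375

x* = (3, 0.75), lambda* = (8)


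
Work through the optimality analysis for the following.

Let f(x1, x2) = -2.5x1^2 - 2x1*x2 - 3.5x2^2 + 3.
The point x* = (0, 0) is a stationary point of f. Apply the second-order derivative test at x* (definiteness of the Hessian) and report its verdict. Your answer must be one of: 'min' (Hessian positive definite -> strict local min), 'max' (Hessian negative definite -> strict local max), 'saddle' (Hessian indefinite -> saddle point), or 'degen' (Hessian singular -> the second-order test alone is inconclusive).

Compute the Hessian H = grad^2 f:
  H = [[-5, -2], [-2, -7]]
Verify stationarity: grad f(x*) = H x* + g = (0, 0).
Eigenvalues of H: -8.2361, -3.7639.
Both eigenvalues < 0, so H is negative definite -> x* is a strict local max.

max


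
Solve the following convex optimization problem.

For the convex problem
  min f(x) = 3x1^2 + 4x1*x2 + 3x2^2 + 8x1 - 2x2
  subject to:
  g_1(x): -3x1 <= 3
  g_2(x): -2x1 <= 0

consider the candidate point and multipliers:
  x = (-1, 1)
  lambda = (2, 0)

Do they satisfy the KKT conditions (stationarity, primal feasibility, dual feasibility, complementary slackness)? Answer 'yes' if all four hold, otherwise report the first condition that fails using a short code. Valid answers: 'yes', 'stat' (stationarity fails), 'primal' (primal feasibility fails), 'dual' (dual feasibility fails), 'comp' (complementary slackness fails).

Gradient of f: grad f(x) = Q x + c = (6, 0)
Constraint values g_i(x) = a_i^T x - b_i:
  g_1((-1, 1)) = 0
  g_2((-1, 1)) = 2
Stationarity residual: grad f(x) + sum_i lambda_i a_i = (0, 0)
  -> stationarity OK
Primal feasibility (all g_i <= 0): FAILS
Dual feasibility (all lambda_i >= 0): OK
Complementary slackness (lambda_i * g_i(x) = 0 for all i): OK

Verdict: the first failing condition is primal_feasibility -> primal.

primal


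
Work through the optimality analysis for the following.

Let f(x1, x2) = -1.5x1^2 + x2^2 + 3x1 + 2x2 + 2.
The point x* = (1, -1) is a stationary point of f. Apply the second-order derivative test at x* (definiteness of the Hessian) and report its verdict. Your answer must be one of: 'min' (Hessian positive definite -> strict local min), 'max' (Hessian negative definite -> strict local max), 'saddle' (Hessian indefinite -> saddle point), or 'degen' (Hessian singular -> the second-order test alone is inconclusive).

Compute the Hessian H = grad^2 f:
  H = [[-3, 0], [0, 2]]
Verify stationarity: grad f(x*) = H x* + g = (0, 0).
Eigenvalues of H: -3, 2.
Eigenvalues have mixed signs, so H is indefinite -> x* is a saddle point.

saddle


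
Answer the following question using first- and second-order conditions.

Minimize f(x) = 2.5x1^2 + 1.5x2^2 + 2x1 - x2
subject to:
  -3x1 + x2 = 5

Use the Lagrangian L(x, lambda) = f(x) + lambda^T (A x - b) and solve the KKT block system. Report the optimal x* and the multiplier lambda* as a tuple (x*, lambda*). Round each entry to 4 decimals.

Form the Lagrangian:
  L(x, lambda) = (1/2) x^T Q x + c^T x + lambda^T (A x - b)
Stationarity (grad_x L = 0): Q x + c + A^T lambda = 0.
Primal feasibility: A x = b.

This gives the KKT block system:
  [ Q   A^T ] [ x     ]   [-c ]
  [ A    0  ] [ lambda ] = [ b ]

Solving the linear system:
  x*      = (-1.375, 0.875)
  lambda* = (-1.625)
  f(x*)   = 2.25

x* = (-1.375, 0.875), lambda* = (-1.625)


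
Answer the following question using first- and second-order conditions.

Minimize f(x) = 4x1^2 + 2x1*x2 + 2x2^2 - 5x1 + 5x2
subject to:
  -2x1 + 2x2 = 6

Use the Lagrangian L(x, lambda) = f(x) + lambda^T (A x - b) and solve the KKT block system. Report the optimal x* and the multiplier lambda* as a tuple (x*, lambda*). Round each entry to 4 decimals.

Form the Lagrangian:
  L(x, lambda) = (1/2) x^T Q x + c^T x + lambda^T (A x - b)
Stationarity (grad_x L = 0): Q x + c + A^T lambda = 0.
Primal feasibility: A x = b.

This gives the KKT block system:
  [ Q   A^T ] [ x     ]   [-c ]
  [ A    0  ] [ lambda ] = [ b ]

Solving the linear system:
  x*      = (-1.125, 1.875)
  lambda* = (-5.125)
  f(x*)   = 22.875

x* = (-1.125, 1.875), lambda* = (-5.125)


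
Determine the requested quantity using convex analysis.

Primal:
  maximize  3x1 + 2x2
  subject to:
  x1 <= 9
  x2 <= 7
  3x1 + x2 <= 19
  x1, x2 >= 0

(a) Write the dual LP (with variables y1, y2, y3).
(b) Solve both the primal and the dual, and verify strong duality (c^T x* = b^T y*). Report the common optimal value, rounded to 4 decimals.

The standard primal-dual pair for 'max c^T x s.t. A x <= b, x >= 0' is:
  Dual:  min b^T y  s.t.  A^T y >= c,  y >= 0.

So the dual LP is:
  minimize  9y1 + 7y2 + 19y3
  subject to:
    y1 + 3y3 >= 3
    y2 + y3 >= 2
    y1, y2, y3 >= 0

Solving the primal: x* = (4, 7).
  primal value c^T x* = 26.
Solving the dual: y* = (0, 1, 1).
  dual value b^T y* = 26.
Strong duality: c^T x* = b^T y*. Confirmed.

26


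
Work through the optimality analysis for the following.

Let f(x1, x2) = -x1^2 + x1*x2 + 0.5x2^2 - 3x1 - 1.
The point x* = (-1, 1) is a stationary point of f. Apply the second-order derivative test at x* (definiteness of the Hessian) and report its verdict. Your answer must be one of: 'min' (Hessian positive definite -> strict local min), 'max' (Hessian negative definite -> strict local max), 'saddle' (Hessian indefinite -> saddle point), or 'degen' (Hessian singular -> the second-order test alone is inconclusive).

Compute the Hessian H = grad^2 f:
  H = [[-2, 1], [1, 1]]
Verify stationarity: grad f(x*) = H x* + g = (0, 0).
Eigenvalues of H: -2.3028, 1.3028.
Eigenvalues have mixed signs, so H is indefinite -> x* is a saddle point.

saddle


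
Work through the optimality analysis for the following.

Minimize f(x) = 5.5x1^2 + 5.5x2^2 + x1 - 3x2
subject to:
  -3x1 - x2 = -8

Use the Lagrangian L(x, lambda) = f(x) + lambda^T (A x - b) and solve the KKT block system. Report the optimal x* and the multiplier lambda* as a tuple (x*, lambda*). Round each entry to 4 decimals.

Form the Lagrangian:
  L(x, lambda) = (1/2) x^T Q x + c^T x + lambda^T (A x - b)
Stationarity (grad_x L = 0): Q x + c + A^T lambda = 0.
Primal feasibility: A x = b.

This gives the KKT block system:
  [ Q   A^T ] [ x     ]   [-c ]
  [ A    0  ] [ lambda ] = [ b ]

Solving the linear system:
  x*      = (2.3091, 1.0727)
  lambda* = (8.8)
  f(x*)   = 34.7455

x* = (2.3091, 1.0727), lambda* = (8.8)


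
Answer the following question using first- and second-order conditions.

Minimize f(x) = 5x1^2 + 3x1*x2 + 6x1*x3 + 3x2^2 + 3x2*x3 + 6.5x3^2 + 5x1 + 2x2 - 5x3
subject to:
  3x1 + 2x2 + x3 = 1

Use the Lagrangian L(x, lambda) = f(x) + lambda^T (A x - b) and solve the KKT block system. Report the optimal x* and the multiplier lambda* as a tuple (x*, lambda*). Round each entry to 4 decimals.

Form the Lagrangian:
  L(x, lambda) = (1/2) x^T Q x + c^T x + lambda^T (A x - b)
Stationarity (grad_x L = 0): Q x + c + A^T lambda = 0.
Primal feasibility: A x = b.

This gives the KKT block system:
  [ Q   A^T ] [ x     ]   [-c ]
  [ A    0  ] [ lambda ] = [ b ]

Solving the linear system:
  x*      = (-0.1058, 0.3771, 0.5631)
  lambda* = (-2.8174)
  f(x*)   = 0.1135

x* = (-0.1058, 0.3771, 0.5631), lambda* = (-2.8174)


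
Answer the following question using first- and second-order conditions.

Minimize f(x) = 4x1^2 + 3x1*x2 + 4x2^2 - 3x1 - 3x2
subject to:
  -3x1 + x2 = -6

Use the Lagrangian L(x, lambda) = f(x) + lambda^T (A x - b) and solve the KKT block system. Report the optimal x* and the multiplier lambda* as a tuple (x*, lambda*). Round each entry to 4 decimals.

Form the Lagrangian:
  L(x, lambda) = (1/2) x^T Q x + c^T x + lambda^T (A x - b)
Stationarity (grad_x L = 0): Q x + c + A^T lambda = 0.
Primal feasibility: A x = b.

This gives the KKT block system:
  [ Q   A^T ] [ x     ]   [-c ]
  [ A    0  ] [ lambda ] = [ b ]

Solving the linear system:
  x*      = (1.7755, -0.6735)
  lambda* = (3.0612)
  f(x*)   = 7.5306

x* = (1.7755, -0.6735), lambda* = (3.0612)


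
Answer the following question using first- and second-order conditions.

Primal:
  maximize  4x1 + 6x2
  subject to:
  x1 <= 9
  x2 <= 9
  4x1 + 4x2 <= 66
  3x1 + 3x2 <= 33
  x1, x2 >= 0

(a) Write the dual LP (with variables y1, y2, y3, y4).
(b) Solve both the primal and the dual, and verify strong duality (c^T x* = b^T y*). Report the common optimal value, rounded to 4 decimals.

The standard primal-dual pair for 'max c^T x s.t. A x <= b, x >= 0' is:
  Dual:  min b^T y  s.t.  A^T y >= c,  y >= 0.

So the dual LP is:
  minimize  9y1 + 9y2 + 66y3 + 33y4
  subject to:
    y1 + 4y3 + 3y4 >= 4
    y2 + 4y3 + 3y4 >= 6
    y1, y2, y3, y4 >= 0

Solving the primal: x* = (2, 9).
  primal value c^T x* = 62.
Solving the dual: y* = (0, 2, 0, 1.3333).
  dual value b^T y* = 62.
Strong duality: c^T x* = b^T y*. Confirmed.

62


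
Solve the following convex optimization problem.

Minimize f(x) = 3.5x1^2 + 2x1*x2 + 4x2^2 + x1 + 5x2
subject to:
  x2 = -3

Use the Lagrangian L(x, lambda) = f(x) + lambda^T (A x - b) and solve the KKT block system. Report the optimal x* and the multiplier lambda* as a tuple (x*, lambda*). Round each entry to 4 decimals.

Form the Lagrangian:
  L(x, lambda) = (1/2) x^T Q x + c^T x + lambda^T (A x - b)
Stationarity (grad_x L = 0): Q x + c + A^T lambda = 0.
Primal feasibility: A x = b.

This gives the KKT block system:
  [ Q   A^T ] [ x     ]   [-c ]
  [ A    0  ] [ lambda ] = [ b ]

Solving the linear system:
  x*      = (0.7143, -3)
  lambda* = (17.5714)
  f(x*)   = 19.2143

x* = (0.7143, -3), lambda* = (17.5714)


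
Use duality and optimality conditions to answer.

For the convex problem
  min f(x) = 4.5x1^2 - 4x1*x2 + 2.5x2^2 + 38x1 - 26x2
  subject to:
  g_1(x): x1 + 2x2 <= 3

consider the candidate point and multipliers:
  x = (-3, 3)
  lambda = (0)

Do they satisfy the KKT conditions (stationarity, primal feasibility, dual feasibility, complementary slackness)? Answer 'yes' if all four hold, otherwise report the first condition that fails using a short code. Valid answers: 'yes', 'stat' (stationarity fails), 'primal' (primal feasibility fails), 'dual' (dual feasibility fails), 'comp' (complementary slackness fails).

Gradient of f: grad f(x) = Q x + c = (-1, 1)
Constraint values g_i(x) = a_i^T x - b_i:
  g_1((-3, 3)) = 0
Stationarity residual: grad f(x) + sum_i lambda_i a_i = (-1, 1)
  -> stationarity FAILS
Primal feasibility (all g_i <= 0): OK
Dual feasibility (all lambda_i >= 0): OK
Complementary slackness (lambda_i * g_i(x) = 0 for all i): OK

Verdict: the first failing condition is stationarity -> stat.

stat


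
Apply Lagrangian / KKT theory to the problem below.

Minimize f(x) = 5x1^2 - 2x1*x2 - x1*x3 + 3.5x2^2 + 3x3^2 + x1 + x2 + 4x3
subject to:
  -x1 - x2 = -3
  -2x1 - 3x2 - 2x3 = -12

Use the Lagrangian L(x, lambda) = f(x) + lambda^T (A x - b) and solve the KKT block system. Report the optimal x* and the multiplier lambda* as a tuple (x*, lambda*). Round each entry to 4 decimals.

Form the Lagrangian:
  L(x, lambda) = (1/2) x^T Q x + c^T x + lambda^T (A x - b)
Stationarity (grad_x L = 0): Q x + c + A^T lambda = 0.
Primal feasibility: A x = b.

This gives the KKT block system:
  [ Q   A^T ] [ x     ]   [-c ]
  [ A    0  ] [ lambda ] = [ b ]

Solving the linear system:
  x*      = (1.0233, 1.9767, 2.0116)
  lambda* = (-9.7791, 7.5233)
  f(x*)   = 35.9942

x* = (1.0233, 1.9767, 2.0116), lambda* = (-9.7791, 7.5233)


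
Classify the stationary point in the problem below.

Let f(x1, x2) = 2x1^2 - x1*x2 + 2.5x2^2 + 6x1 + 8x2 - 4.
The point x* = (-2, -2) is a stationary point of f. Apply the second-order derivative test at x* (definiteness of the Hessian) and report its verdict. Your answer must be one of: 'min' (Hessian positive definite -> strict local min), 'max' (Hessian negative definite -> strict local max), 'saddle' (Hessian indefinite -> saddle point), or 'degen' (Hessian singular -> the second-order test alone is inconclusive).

Compute the Hessian H = grad^2 f:
  H = [[4, -1], [-1, 5]]
Verify stationarity: grad f(x*) = H x* + g = (0, 0).
Eigenvalues of H: 3.382, 5.618.
Both eigenvalues > 0, so H is positive definite -> x* is a strict local min.

min


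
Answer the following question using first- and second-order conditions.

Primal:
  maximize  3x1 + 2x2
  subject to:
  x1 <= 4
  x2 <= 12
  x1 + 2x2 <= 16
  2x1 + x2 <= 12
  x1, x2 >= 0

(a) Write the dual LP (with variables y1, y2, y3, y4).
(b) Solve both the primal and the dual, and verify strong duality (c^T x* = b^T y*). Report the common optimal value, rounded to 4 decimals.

The standard primal-dual pair for 'max c^T x s.t. A x <= b, x >= 0' is:
  Dual:  min b^T y  s.t.  A^T y >= c,  y >= 0.

So the dual LP is:
  minimize  4y1 + 12y2 + 16y3 + 12y4
  subject to:
    y1 + y3 + 2y4 >= 3
    y2 + 2y3 + y4 >= 2
    y1, y2, y3, y4 >= 0

Solving the primal: x* = (2.6667, 6.6667).
  primal value c^T x* = 21.3333.
Solving the dual: y* = (0, 0, 0.3333, 1.3333).
  dual value b^T y* = 21.3333.
Strong duality: c^T x* = b^T y*. Confirmed.

21.3333


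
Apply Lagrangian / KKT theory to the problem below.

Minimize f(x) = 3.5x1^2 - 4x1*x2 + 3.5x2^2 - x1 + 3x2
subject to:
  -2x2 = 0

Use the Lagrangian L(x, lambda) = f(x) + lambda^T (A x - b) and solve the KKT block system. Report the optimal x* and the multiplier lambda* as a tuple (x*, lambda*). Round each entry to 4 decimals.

Form the Lagrangian:
  L(x, lambda) = (1/2) x^T Q x + c^T x + lambda^T (A x - b)
Stationarity (grad_x L = 0): Q x + c + A^T lambda = 0.
Primal feasibility: A x = b.

This gives the KKT block system:
  [ Q   A^T ] [ x     ]   [-c ]
  [ A    0  ] [ lambda ] = [ b ]

Solving the linear system:
  x*      = (0.1429, 0)
  lambda* = (1.2143)
  f(x*)   = -0.0714

x* = (0.1429, 0), lambda* = (1.2143)


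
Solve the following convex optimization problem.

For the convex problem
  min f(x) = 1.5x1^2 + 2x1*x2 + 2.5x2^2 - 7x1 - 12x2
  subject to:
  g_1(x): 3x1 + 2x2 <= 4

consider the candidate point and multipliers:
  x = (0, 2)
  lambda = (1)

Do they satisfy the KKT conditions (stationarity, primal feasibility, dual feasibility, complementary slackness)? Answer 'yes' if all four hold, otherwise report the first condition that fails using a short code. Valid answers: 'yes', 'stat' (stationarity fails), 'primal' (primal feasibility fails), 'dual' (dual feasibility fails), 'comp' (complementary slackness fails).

Gradient of f: grad f(x) = Q x + c = (-3, -2)
Constraint values g_i(x) = a_i^T x - b_i:
  g_1((0, 2)) = 0
Stationarity residual: grad f(x) + sum_i lambda_i a_i = (0, 0)
  -> stationarity OK
Primal feasibility (all g_i <= 0): OK
Dual feasibility (all lambda_i >= 0): OK
Complementary slackness (lambda_i * g_i(x) = 0 for all i): OK

Verdict: yes, KKT holds.

yes


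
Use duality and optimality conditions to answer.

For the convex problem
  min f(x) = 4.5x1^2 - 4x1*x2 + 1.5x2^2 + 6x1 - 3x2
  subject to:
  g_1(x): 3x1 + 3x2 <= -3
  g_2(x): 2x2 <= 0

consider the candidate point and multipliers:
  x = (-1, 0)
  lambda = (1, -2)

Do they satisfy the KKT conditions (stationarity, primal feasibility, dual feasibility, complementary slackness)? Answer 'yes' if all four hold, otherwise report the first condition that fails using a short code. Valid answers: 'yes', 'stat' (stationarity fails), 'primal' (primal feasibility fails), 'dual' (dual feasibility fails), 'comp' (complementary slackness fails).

Gradient of f: grad f(x) = Q x + c = (-3, 1)
Constraint values g_i(x) = a_i^T x - b_i:
  g_1((-1, 0)) = 0
  g_2((-1, 0)) = 0
Stationarity residual: grad f(x) + sum_i lambda_i a_i = (0, 0)
  -> stationarity OK
Primal feasibility (all g_i <= 0): OK
Dual feasibility (all lambda_i >= 0): FAILS
Complementary slackness (lambda_i * g_i(x) = 0 for all i): OK

Verdict: the first failing condition is dual_feasibility -> dual.

dual


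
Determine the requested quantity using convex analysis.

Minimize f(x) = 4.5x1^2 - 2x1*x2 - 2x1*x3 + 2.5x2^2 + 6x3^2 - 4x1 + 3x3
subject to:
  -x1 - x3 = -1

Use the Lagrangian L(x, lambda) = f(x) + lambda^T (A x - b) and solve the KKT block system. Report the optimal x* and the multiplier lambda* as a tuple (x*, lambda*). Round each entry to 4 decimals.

Form the Lagrangian:
  L(x, lambda) = (1/2) x^T Q x + c^T x + lambda^T (A x - b)
Stationarity (grad_x L = 0): Q x + c + A^T lambda = 0.
Primal feasibility: A x = b.

This gives the KKT block system:
  [ Q   A^T ] [ x     ]   [-c ]
  [ A    0  ] [ lambda ] = [ b ]

Solving the linear system:
  x*      = (0.8678, 0.3471, 0.1322)
  lambda* = (2.8512)
  f(x*)   = -0.1116

x* = (0.8678, 0.3471, 0.1322), lambda* = (2.8512)


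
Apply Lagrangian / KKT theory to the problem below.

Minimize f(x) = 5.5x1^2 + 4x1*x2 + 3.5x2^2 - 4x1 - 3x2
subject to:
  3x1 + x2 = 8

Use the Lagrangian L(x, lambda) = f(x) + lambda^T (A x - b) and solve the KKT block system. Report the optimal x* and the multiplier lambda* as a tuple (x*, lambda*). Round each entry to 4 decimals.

Form the Lagrangian:
  L(x, lambda) = (1/2) x^T Q x + c^T x + lambda^T (A x - b)
Stationarity (grad_x L = 0): Q x + c + A^T lambda = 0.
Primal feasibility: A x = b.

This gives the KKT block system:
  [ Q   A^T ] [ x     ]   [-c ]
  [ A    0  ] [ lambda ] = [ b ]

Solving the linear system:
  x*      = (2.62, 0.14)
  lambda* = (-8.46)
  f(x*)   = 28.39

x* = (2.62, 0.14), lambda* = (-8.46)
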